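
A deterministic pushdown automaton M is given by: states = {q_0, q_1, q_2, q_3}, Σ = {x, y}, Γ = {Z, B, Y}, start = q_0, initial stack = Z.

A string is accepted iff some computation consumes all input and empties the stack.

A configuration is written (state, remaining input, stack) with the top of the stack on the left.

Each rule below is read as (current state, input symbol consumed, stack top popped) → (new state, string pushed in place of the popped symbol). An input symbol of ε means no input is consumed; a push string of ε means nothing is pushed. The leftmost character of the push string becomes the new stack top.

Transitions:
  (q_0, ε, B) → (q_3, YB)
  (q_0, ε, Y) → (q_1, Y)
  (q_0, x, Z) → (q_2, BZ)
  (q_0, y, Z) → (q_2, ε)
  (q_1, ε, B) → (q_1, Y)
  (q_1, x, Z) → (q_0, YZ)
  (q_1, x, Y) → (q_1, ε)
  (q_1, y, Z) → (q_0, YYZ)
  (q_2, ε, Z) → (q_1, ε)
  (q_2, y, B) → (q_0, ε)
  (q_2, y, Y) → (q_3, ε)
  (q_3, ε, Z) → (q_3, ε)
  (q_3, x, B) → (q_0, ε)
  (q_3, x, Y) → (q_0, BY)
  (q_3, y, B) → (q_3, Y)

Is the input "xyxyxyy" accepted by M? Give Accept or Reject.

(q_0, xyxyxyy, Z)
  read x, top Z: go to q_2, push BZ → (q_2, yxyxyy, BZ)
  read y, top B: go to q_0, push ε → (q_0, xyxyy, Z)
  read x, top Z: go to q_2, push BZ → (q_2, yxyy, BZ)
  read y, top B: go to q_0, push ε → (q_0, xyy, Z)
  read x, top Z: go to q_2, push BZ → (q_2, yy, BZ)
  read y, top B: go to q_0, push ε → (q_0, y, Z)
  read y, top Z: go to q_2, push ε → (q_2, ε, ε)
All input consumed and the stack is empty.

Accept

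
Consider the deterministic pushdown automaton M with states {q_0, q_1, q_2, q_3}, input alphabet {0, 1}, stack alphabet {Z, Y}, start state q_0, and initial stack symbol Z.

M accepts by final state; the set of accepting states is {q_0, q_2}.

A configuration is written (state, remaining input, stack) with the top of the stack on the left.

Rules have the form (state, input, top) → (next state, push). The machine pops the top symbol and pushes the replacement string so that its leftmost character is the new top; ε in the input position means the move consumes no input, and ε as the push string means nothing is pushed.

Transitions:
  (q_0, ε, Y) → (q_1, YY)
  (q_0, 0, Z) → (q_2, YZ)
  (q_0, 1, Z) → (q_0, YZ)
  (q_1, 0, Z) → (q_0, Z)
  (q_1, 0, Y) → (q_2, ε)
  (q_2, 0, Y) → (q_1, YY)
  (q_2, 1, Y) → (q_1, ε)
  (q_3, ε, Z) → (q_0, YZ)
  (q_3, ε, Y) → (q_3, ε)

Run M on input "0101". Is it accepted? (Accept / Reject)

Accept

(q_0, 0101, Z) ⊢ (q_2, 101, YZ) ⊢ (q_1, 01, Z) ⊢ (q_0, 1, Z) ⊢ (q_0, ε, YZ)
All input consumed; state q_0 ∈ F.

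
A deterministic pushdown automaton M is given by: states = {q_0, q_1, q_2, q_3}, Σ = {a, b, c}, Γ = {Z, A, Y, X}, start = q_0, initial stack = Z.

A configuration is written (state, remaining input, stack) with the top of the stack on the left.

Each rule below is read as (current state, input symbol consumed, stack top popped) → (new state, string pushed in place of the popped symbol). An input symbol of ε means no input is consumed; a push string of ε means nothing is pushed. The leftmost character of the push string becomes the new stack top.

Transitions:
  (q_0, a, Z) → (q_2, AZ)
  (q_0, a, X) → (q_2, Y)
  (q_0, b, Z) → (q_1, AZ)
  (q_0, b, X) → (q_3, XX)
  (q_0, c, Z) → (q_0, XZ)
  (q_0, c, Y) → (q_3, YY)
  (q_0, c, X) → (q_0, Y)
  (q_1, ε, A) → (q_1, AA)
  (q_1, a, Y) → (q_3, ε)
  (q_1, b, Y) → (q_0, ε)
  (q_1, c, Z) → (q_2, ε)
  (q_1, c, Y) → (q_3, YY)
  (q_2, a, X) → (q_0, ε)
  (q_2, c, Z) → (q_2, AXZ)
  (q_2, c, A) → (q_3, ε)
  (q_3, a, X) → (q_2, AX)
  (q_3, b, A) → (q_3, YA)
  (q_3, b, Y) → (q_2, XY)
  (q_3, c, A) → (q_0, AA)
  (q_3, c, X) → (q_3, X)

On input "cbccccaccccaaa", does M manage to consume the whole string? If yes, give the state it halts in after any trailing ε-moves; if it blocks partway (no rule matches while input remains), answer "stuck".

stuck

(q_0, cbccccaccccaaa, Z)
  read c, top Z: go to q_0, push XZ → (q_0, bccccaccccaaa, XZ)
  read b, top X: go to q_3, push XX → (q_3, ccccaccccaaa, XXZ)
  read c, top X: go to q_3, push X → (q_3, cccaccccaaa, XXZ)
  read c, top X: go to q_3, push X → (q_3, ccaccccaaa, XXZ)
  read c, top X: go to q_3, push X → (q_3, caccccaaa, XXZ)
  read c, top X: go to q_3, push X → (q_3, accccaaa, XXZ)
  read a, top X: go to q_2, push AX → (q_2, ccccaaa, AXXZ)
  read c, top A: go to q_3, push ε → (q_3, cccaaa, XXZ)
  read c, top X: go to q_3, push X → (q_3, ccaaa, XXZ)
  read c, top X: go to q_3, push X → (q_3, caaa, XXZ)
  read c, top X: go to q_3, push X → (q_3, aaa, XXZ)
  read a, top X: go to q_2, push AX → (q_2, aa, AXXZ)
No transition for (q_2, a, top A); M blocks with input aa remaining.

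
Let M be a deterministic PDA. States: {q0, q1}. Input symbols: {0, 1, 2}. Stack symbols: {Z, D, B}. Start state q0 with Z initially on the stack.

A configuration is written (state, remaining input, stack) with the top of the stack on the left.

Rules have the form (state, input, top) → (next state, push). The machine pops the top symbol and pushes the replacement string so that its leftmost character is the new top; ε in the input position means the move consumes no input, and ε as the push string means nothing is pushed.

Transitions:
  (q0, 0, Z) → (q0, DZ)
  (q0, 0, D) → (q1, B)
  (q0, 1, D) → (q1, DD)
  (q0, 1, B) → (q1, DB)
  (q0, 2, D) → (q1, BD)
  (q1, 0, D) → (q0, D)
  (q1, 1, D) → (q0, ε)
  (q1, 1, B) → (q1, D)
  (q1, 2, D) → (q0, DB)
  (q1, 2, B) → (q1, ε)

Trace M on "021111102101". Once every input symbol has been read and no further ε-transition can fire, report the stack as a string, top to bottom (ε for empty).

DDDDZ

(q0, 021111102101, Z) ⊢ (q0, 21111102101, DZ) ⊢ (q1, 1111102101, BDZ) ⊢ (q1, 111102101, DDZ) ⊢ (q0, 11102101, DZ) ⊢ (q1, 1102101, DDZ) ⊢ (q0, 102101, DZ) ⊢ (q1, 02101, DDZ) ⊢ (q0, 2101, DDZ) ⊢ (q1, 101, BDDZ) ⊢ (q1, 01, DDDZ) ⊢ (q0, 1, DDDZ) ⊢ (q1, ε, DDDDZ)
All input consumed in state q1 with stack DDDDZ.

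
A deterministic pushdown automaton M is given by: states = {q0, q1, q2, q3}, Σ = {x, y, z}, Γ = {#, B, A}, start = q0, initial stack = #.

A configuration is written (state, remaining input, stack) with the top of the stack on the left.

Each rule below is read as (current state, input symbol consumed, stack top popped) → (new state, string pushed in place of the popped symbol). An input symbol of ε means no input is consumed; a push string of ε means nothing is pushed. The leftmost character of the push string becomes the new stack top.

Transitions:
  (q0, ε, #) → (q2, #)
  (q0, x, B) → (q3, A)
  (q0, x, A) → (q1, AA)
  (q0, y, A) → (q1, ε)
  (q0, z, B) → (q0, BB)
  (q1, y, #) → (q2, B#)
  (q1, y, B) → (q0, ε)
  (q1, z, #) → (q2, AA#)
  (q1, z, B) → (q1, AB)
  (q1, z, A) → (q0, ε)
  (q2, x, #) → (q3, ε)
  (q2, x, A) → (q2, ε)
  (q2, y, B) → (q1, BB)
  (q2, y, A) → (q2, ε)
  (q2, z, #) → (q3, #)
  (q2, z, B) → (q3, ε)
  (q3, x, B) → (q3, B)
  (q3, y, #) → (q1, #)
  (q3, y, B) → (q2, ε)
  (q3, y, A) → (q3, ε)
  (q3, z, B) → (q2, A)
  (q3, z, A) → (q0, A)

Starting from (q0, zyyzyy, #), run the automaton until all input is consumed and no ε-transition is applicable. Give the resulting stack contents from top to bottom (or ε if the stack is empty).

B#

(q0, zyyzyy, #)
  ε-move, top #: go to q2, push # → (q2, zyyzyy, #)
  read z, top #: go to q3, push # → (q3, yyzyy, #)
  read y, top #: go to q1, push # → (q1, yzyy, #)
  read y, top #: go to q2, push B# → (q2, zyy, B#)
  read z, top B: go to q3, push ε → (q3, yy, #)
  read y, top #: go to q1, push # → (q1, y, #)
  read y, top #: go to q2, push B# → (q2, ε, B#)
All input consumed in state q2 with stack B#.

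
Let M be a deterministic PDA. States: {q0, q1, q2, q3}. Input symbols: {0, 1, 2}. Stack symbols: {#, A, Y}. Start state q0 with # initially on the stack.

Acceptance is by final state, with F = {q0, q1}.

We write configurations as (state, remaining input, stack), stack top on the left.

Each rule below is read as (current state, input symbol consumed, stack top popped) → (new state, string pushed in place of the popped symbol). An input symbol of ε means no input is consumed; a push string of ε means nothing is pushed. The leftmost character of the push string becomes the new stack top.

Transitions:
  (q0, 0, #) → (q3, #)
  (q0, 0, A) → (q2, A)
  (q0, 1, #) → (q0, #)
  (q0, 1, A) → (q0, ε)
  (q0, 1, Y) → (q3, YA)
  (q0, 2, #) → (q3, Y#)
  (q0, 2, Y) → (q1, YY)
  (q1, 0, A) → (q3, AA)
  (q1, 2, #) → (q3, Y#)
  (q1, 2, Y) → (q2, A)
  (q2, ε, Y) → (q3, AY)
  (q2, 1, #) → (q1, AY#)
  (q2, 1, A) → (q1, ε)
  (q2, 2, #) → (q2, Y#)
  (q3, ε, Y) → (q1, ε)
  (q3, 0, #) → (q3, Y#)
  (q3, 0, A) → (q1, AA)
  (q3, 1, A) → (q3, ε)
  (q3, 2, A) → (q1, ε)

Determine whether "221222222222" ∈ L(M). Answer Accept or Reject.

Reject

(q0, 221222222222, #)
  read 2, top #: go to q3, push Y# → (q3, 21222222222, Y#)
  ε-move, top Y: go to q1, push ε → (q1, 21222222222, #)
  read 2, top #: go to q3, push Y# → (q3, 1222222222, Y#)
  ε-move, top Y: go to q1, push ε → (q1, 1222222222, #)
No transition applies at (q1, 1222222222, #); input not fully consumed.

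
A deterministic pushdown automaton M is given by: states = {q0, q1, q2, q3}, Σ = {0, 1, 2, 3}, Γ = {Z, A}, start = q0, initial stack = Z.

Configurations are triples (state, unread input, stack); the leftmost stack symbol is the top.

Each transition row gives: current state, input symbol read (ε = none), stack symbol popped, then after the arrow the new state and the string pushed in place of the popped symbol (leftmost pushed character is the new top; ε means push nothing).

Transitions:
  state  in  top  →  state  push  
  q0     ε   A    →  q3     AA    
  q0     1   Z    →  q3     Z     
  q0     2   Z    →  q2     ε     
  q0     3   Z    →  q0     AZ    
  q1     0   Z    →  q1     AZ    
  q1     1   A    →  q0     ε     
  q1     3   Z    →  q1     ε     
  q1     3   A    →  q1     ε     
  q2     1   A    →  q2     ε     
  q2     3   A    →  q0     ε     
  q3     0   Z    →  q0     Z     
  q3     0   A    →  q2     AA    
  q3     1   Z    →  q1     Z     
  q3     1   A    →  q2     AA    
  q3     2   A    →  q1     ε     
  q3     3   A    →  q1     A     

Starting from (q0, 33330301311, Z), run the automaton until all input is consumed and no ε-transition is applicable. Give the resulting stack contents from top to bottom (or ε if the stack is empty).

AAZ

(q0, 33330301311, Z)
  read 3, top Z: go to q0, push AZ → (q0, 3330301311, AZ)
  ε-move, top A: go to q3, push AA → (q3, 3330301311, AAZ)
  read 3, top A: go to q1, push A → (q1, 330301311, AAZ)
  read 3, top A: go to q1, push ε → (q1, 30301311, AZ)
  read 3, top A: go to q1, push ε → (q1, 0301311, Z)
  read 0, top Z: go to q1, push AZ → (q1, 301311, AZ)
  read 3, top A: go to q1, push ε → (q1, 01311, Z)
  read 0, top Z: go to q1, push AZ → (q1, 1311, AZ)
  read 1, top A: go to q0, push ε → (q0, 311, Z)
  read 3, top Z: go to q0, push AZ → (q0, 11, AZ)
  ε-move, top A: go to q3, push AA → (q3, 11, AAZ)
  read 1, top A: go to q2, push AA → (q2, 1, AAAZ)
  read 1, top A: go to q2, push ε → (q2, ε, AAZ)
All input consumed in state q2 with stack AAZ.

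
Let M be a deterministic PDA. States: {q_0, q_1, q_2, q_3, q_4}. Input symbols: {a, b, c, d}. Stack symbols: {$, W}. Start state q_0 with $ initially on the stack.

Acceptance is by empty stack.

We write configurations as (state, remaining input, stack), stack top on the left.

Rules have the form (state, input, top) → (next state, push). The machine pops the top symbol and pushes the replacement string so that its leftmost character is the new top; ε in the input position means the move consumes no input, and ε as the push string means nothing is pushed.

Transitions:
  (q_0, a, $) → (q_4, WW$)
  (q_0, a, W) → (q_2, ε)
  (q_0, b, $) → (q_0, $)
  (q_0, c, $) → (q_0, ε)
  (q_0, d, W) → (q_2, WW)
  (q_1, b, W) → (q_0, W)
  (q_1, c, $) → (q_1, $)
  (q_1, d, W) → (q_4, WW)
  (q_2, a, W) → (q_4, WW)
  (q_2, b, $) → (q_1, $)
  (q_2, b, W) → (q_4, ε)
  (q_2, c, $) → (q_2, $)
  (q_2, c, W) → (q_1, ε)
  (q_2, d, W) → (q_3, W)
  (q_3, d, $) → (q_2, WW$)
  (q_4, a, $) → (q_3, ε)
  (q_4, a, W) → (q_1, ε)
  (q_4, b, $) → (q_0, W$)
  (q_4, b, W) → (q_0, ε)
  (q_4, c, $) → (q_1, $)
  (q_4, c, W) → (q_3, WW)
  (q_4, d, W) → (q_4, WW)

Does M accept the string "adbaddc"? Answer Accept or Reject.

(q_0, adbaddc, $) ⊢ (q_4, dbaddc, WW$) ⊢ (q_4, baddc, WWW$) ⊢ (q_0, addc, WW$) ⊢ (q_2, ddc, W$) ⊢ (q_3, dc, W$)
No transition applies at (q_3, dc, W$); input not fully consumed.

Reject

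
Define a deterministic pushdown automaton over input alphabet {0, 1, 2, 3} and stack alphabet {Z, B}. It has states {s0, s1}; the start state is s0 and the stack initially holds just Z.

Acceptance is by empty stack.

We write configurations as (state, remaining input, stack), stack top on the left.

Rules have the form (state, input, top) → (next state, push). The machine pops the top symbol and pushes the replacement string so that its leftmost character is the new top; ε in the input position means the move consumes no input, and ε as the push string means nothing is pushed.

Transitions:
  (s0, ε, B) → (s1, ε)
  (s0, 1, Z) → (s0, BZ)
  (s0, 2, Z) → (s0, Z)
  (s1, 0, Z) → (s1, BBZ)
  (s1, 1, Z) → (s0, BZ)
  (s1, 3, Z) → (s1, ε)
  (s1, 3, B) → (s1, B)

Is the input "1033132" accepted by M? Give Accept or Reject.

Reject

(s0, 1033132, Z) ⊢ (s0, 033132, BZ) ⊢ (s1, 033132, Z) ⊢ (s1, 33132, BBZ) ⊢ (s1, 3132, BBZ) ⊢ (s1, 132, BBZ)
No transition applies at (s1, 132, BBZ); input not fully consumed.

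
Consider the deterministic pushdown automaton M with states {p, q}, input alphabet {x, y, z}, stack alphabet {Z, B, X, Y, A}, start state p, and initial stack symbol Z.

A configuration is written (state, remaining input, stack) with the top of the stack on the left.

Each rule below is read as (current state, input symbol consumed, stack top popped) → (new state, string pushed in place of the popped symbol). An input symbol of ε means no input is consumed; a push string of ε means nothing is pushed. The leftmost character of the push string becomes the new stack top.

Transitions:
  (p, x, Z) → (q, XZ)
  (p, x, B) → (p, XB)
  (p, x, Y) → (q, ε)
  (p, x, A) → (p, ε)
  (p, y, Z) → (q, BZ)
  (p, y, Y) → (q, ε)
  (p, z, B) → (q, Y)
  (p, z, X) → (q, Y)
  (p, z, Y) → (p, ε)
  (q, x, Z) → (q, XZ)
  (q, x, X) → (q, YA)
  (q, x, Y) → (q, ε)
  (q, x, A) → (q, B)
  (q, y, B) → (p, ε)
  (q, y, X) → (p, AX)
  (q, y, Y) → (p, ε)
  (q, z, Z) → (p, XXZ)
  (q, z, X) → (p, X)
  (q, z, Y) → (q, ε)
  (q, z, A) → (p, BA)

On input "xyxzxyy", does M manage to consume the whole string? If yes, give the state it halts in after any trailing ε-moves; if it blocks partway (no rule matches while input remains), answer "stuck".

(p, xyxzxyy, Z)
  read x, top Z: go to q, push XZ → (q, yxzxyy, XZ)
  read y, top X: go to p, push AX → (p, xzxyy, AXZ)
  read x, top A: go to p, push ε → (p, zxyy, XZ)
  read z, top X: go to q, push Y → (q, xyy, YZ)
  read x, top Y: go to q, push ε → (q, yy, Z)
No transition for (q, y, top Z); M blocks with input yy remaining.

stuck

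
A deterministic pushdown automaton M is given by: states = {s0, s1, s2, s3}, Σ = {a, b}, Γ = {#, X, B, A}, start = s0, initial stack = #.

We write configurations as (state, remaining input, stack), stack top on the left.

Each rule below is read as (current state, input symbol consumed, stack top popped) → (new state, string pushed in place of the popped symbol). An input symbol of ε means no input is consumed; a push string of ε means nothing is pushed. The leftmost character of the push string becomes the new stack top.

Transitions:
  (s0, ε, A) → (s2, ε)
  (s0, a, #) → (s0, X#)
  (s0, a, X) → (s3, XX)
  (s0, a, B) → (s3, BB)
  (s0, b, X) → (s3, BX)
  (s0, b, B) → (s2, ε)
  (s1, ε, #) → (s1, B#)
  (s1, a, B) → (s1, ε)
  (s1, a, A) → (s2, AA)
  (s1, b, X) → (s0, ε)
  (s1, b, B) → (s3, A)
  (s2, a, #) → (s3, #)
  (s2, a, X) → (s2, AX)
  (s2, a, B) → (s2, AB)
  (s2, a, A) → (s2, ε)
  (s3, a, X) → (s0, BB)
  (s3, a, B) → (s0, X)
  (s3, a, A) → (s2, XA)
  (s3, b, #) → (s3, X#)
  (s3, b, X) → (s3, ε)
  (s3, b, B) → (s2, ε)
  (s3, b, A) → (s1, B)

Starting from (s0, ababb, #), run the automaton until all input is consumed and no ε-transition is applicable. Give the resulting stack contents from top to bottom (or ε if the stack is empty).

XX#

(s0, ababb, #)
  read a, top #: go to s0, push X# → (s0, babb, X#)
  read b, top X: go to s3, push BX → (s3, abb, BX#)
  read a, top B: go to s0, push X → (s0, bb, XX#)
  read b, top X: go to s3, push BX → (s3, b, BXX#)
  read b, top B: go to s2, push ε → (s2, ε, XX#)
All input consumed in state s2 with stack XX#.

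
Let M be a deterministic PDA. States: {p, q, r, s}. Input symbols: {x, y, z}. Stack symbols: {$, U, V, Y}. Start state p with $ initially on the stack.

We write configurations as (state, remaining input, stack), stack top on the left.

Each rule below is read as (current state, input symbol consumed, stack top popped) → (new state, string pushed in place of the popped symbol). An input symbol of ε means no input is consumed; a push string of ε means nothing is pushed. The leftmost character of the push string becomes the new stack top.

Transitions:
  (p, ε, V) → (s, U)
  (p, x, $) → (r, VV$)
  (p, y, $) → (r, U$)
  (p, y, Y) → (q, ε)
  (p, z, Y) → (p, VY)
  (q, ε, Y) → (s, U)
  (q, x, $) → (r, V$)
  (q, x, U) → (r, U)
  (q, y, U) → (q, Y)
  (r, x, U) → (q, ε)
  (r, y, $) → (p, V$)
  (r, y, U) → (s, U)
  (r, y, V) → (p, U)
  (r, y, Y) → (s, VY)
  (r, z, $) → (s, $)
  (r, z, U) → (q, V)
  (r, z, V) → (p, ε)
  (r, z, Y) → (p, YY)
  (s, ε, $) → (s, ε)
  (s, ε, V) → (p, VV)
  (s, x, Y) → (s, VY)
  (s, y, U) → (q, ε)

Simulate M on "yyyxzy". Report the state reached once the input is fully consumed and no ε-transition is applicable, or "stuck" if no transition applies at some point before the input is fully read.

(p, yyyxzy, $)
  read y, top $: go to r, push U$ → (r, yyxzy, U$)
  read y, top U: go to s, push U → (s, yxzy, U$)
  read y, top U: go to q, push ε → (q, xzy, $)
  read x, top $: go to r, push V$ → (r, zy, V$)
  read z, top V: go to p, push ε → (p, y, $)
  read y, top $: go to r, push U$ → (r, ε, U$)
All input consumed; M is in state r.

r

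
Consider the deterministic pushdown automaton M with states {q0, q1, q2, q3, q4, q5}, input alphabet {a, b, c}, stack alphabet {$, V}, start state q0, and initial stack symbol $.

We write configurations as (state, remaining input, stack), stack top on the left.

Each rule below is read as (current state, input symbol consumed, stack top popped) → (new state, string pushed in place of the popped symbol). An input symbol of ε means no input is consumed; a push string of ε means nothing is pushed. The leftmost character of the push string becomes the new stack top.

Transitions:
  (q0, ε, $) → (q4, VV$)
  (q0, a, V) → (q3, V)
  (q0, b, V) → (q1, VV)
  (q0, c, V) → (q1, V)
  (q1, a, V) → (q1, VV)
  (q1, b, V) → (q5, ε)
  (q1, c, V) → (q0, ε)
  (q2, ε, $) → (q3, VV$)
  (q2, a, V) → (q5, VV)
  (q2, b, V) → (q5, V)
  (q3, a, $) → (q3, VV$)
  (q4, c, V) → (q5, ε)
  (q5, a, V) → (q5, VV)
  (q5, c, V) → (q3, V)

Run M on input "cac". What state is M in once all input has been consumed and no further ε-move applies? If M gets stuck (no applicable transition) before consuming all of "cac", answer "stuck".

q3

(q0, cac, $)
  ε-move, top $: go to q4, push VV$ → (q4, cac, VV$)
  read c, top V: go to q5, push ε → (q5, ac, V$)
  read a, top V: go to q5, push VV → (q5, c, VV$)
  read c, top V: go to q3, push V → (q3, ε, VV$)
All input consumed; M is in state q3.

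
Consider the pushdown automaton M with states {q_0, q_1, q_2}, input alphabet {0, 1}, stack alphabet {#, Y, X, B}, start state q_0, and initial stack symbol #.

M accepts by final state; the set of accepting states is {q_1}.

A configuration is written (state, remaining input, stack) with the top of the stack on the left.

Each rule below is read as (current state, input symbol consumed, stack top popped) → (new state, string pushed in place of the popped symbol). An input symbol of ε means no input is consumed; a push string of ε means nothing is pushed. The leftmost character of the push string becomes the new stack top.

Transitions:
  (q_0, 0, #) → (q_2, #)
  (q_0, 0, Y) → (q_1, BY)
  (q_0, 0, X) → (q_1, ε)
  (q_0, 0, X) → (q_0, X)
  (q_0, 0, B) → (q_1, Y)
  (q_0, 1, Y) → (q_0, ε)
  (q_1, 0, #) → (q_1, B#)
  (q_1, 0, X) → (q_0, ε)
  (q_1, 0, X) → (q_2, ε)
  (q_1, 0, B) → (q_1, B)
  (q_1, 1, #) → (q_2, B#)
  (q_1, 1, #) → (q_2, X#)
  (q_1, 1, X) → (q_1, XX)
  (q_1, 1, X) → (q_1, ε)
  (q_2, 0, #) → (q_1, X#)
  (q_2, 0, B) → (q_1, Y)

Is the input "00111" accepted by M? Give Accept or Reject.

One accepting computation: (q_0, 00111, #) ⊢ (q_2, 0111, #) ⊢ (q_1, 111, X#) ⊢ (q_1, 11, XX#) ⊢ (q_1, 1, XXX#) ⊢ (q_1, ε, XXXX#)
All input consumed and state q_1 ∈ F.

Accept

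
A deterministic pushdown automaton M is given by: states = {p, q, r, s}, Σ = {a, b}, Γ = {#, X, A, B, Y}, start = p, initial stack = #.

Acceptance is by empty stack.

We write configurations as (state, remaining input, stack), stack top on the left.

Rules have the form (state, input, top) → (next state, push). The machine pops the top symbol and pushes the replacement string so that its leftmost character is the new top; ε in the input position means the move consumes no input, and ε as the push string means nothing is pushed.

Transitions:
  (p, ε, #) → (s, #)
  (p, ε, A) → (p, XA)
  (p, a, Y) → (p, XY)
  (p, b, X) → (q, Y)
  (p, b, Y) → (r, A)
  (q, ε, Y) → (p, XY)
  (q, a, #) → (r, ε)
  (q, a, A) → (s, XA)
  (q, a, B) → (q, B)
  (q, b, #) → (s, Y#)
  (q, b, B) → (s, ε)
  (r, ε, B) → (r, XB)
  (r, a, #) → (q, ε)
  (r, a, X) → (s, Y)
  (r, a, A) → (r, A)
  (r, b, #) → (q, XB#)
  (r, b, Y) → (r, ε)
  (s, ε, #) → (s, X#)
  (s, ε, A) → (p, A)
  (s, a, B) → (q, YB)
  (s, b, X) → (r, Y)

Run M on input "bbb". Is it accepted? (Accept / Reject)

Reject

(p, bbb, #) ⊢ (s, bbb, #) ⊢ (s, bbb, X#) ⊢ (r, bb, Y#) ⊢ (r, b, #) ⊢ (q, ε, XB#)
All input consumed; stack is XB#, not empty, and no further ε-move applies.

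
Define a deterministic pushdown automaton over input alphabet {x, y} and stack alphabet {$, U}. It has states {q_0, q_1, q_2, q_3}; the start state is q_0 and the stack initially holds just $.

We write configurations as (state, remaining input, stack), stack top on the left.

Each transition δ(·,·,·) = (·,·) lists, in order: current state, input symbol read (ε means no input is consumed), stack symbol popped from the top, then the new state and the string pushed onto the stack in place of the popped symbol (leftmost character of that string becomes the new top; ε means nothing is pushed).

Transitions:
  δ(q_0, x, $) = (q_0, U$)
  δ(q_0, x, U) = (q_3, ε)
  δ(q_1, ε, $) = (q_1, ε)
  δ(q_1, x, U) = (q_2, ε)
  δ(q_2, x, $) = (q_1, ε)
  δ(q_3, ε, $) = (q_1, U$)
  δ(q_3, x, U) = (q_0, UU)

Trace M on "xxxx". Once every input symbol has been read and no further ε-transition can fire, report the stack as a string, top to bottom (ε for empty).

(q_0, xxxx, $) ⊢ (q_0, xxx, U$) ⊢ (q_3, xx, $) ⊢ (q_1, xx, U$) ⊢ (q_2, x, $) ⊢ (q_1, ε, ε)
All input consumed in state q_1 with stack ε.

ε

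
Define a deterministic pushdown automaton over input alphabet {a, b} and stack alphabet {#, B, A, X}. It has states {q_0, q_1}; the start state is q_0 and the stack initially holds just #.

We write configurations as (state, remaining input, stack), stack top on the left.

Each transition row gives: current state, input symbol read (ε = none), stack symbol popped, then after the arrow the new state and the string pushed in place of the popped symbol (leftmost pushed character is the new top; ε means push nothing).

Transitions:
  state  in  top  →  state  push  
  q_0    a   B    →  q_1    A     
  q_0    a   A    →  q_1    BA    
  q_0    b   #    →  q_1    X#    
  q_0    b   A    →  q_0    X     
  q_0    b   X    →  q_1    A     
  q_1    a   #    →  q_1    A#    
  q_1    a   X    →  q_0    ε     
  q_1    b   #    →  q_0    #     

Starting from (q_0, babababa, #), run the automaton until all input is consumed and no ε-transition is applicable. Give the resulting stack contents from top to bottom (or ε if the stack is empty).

#

(q_0, babababa, #)
  read b, top #: go to q_1, push X# → (q_1, abababa, X#)
  read a, top X: go to q_0, push ε → (q_0, bababa, #)
  read b, top #: go to q_1, push X# → (q_1, ababa, X#)
  read a, top X: go to q_0, push ε → (q_0, baba, #)
  read b, top #: go to q_1, push X# → (q_1, aba, X#)
  read a, top X: go to q_0, push ε → (q_0, ba, #)
  read b, top #: go to q_1, push X# → (q_1, a, X#)
  read a, top X: go to q_0, push ε → (q_0, ε, #)
All input consumed in state q_0 with stack #.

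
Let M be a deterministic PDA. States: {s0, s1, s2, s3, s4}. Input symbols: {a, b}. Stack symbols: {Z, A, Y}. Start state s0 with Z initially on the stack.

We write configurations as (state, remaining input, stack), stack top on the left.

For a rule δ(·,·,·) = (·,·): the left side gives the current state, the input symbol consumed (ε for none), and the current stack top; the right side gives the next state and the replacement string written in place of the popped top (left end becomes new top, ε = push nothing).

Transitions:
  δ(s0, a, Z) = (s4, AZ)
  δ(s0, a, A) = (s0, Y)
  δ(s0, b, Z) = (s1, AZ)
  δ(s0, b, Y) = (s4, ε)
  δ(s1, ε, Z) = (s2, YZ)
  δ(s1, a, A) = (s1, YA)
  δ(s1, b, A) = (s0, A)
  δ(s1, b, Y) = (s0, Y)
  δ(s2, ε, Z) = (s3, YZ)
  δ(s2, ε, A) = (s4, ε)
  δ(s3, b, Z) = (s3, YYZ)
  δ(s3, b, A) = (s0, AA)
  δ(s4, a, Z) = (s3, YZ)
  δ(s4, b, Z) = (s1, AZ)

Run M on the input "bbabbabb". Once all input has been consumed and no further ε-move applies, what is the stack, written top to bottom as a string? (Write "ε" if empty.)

AZ

(s0, bbabbabb, Z)
  read b, top Z: go to s1, push AZ → (s1, babbabb, AZ)
  read b, top A: go to s0, push A → (s0, abbabb, AZ)
  read a, top A: go to s0, push Y → (s0, bbabb, YZ)
  read b, top Y: go to s4, push ε → (s4, babb, Z)
  read b, top Z: go to s1, push AZ → (s1, abb, AZ)
  read a, top A: go to s1, push YA → (s1, bb, YAZ)
  read b, top Y: go to s0, push Y → (s0, b, YAZ)
  read b, top Y: go to s4, push ε → (s4, ε, AZ)
All input consumed in state s4 with stack AZ.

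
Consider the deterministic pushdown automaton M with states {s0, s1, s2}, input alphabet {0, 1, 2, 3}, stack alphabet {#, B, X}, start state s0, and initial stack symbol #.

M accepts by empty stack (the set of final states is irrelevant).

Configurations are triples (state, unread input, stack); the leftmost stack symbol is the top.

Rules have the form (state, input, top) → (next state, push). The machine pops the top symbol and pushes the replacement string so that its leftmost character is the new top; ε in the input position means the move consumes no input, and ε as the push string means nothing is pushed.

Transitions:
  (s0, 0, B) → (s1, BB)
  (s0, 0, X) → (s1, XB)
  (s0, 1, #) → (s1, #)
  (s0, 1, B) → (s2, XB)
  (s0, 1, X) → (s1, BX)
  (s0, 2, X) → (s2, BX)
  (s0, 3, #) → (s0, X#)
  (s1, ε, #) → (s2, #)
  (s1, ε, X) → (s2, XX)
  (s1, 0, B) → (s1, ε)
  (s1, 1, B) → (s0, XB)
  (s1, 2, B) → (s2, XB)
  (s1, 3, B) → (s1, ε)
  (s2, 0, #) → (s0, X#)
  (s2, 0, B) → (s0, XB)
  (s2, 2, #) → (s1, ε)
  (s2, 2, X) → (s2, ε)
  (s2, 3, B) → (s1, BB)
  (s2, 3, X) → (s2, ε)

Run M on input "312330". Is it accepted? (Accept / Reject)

Reject

(s0, 312330, #) ⊢ (s0, 12330, X#) ⊢ (s1, 2330, BX#) ⊢ (s2, 330, XBX#) ⊢ (s2, 30, BX#) ⊢ (s1, 0, BBX#) ⊢ (s1, ε, BX#)
All input consumed; stack is BX#, not empty, and no further ε-move applies.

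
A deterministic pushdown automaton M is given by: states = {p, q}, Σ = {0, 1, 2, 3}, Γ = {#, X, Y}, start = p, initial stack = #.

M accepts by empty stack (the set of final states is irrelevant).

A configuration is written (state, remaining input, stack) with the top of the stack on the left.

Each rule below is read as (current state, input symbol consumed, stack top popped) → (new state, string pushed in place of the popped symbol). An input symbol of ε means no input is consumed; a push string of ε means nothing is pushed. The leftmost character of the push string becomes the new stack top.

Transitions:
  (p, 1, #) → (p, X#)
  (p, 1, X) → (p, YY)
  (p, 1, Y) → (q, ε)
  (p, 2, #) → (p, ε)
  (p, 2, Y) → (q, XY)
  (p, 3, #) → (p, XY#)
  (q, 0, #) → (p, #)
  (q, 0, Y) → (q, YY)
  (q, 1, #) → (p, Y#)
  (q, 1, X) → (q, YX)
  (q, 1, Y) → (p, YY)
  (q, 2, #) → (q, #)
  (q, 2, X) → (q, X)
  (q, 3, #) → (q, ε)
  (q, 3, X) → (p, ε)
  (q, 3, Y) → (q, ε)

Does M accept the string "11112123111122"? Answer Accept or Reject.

(p, 11112123111122, #)
  read 1, top #: go to p, push X# → (p, 1112123111122, X#)
  read 1, top X: go to p, push YY → (p, 112123111122, YY#)
  read 1, top Y: go to q, push ε → (q, 12123111122, Y#)
  read 1, top Y: go to p, push YY → (p, 2123111122, YY#)
  read 2, top Y: go to q, push XY → (q, 123111122, XYY#)
  read 1, top X: go to q, push YX → (q, 23111122, YXYY#)
No transition applies at (q, 23111122, YXYY#); input not fully consumed.

Reject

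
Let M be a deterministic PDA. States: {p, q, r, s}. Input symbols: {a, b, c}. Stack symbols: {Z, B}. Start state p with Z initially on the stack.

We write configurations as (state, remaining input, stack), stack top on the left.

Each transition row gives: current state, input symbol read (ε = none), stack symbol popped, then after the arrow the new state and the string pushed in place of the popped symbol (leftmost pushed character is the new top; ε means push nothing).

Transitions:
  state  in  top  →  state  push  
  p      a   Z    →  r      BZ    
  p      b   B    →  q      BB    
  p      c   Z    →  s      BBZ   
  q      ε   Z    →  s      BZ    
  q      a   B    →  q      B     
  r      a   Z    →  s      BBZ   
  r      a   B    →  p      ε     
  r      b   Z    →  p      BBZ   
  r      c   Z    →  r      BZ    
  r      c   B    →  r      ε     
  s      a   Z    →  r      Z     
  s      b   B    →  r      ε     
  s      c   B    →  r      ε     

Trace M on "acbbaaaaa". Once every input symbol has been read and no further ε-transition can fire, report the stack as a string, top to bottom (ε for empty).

(p, acbbaaaaa, Z)
  read a, top Z: go to r, push BZ → (r, cbbaaaaa, BZ)
  read c, top B: go to r, push ε → (r, bbaaaaa, Z)
  read b, top Z: go to p, push BBZ → (p, baaaaa, BBZ)
  read b, top B: go to q, push BB → (q, aaaaa, BBBZ)
  read a, top B: go to q, push B → (q, aaaa, BBBZ)
  read a, top B: go to q, push B → (q, aaa, BBBZ)
  read a, top B: go to q, push B → (q, aa, BBBZ)
  read a, top B: go to q, push B → (q, a, BBBZ)
  read a, top B: go to q, push B → (q, ε, BBBZ)
All input consumed in state q with stack BBBZ.

BBBZ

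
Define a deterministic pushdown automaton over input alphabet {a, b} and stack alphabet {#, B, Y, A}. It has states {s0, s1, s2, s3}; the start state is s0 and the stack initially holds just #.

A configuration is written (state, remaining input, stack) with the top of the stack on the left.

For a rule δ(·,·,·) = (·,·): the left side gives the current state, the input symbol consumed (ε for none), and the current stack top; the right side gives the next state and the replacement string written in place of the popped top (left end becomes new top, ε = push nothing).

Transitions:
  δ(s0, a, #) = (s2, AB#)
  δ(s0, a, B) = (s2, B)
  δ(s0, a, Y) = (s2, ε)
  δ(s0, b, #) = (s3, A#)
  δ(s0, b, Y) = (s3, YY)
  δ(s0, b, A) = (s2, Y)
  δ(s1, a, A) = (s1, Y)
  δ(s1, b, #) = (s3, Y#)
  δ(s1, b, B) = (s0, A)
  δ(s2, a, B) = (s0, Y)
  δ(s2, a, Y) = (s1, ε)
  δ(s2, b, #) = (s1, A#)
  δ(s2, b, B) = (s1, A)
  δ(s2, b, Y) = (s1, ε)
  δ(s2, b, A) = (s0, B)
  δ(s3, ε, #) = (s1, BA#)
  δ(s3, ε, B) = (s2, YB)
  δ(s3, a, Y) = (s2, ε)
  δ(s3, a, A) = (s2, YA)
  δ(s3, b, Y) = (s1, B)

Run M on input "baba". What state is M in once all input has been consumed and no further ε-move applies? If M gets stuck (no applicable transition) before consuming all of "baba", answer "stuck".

s1

(s0, baba, #)
  read b, top #: go to s3, push A# → (s3, aba, A#)
  read a, top A: go to s2, push YA → (s2, ba, YA#)
  read b, top Y: go to s1, push ε → (s1, a, A#)
  read a, top A: go to s1, push Y → (s1, ε, Y#)
All input consumed; M is in state s1.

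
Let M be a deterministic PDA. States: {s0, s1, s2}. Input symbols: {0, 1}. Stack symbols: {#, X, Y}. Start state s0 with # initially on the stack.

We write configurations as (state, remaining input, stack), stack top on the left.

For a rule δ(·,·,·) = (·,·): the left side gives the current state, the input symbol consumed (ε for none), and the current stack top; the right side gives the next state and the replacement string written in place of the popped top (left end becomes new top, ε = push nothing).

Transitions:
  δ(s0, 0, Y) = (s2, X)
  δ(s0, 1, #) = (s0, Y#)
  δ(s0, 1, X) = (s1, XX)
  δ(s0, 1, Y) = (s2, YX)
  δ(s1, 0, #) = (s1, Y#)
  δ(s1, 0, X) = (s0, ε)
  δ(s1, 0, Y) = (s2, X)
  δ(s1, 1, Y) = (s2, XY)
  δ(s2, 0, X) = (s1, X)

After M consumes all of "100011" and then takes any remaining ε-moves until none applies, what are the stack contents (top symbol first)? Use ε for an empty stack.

YX#

(s0, 100011, #) ⊢ (s0, 00011, Y#) ⊢ (s2, 0011, X#) ⊢ (s1, 011, X#) ⊢ (s0, 11, #) ⊢ (s0, 1, Y#) ⊢ (s2, ε, YX#)
All input consumed in state s2 with stack YX#.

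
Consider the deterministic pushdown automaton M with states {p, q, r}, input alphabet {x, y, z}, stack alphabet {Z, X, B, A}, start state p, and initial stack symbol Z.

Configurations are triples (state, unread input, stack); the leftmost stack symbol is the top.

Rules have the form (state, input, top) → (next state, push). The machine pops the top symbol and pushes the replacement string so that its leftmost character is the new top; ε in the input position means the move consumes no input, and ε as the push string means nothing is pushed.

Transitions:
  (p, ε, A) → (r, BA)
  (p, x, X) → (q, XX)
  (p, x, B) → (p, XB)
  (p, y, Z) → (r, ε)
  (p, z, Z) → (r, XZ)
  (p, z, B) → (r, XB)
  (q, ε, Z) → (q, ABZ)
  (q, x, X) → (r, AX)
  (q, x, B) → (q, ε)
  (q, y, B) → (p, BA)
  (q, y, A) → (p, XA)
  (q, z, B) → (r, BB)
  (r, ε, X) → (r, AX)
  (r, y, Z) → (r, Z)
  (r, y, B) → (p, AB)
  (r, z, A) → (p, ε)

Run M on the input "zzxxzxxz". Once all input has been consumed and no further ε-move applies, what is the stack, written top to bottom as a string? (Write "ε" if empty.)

XXXZ

(p, zzxxzxxz, Z)
  read z, top Z: go to r, push XZ → (r, zxxzxxz, XZ)
  ε-move, top X: go to r, push AX → (r, zxxzxxz, AXZ)
  read z, top A: go to p, push ε → (p, xxzxxz, XZ)
  read x, top X: go to q, push XX → (q, xzxxz, XXZ)
  read x, top X: go to r, push AX → (r, zxxz, AXXZ)
  read z, top A: go to p, push ε → (p, xxz, XXZ)
  read x, top X: go to q, push XX → (q, xz, XXXZ)
  read x, top X: go to r, push AX → (r, z, AXXXZ)
  read z, top A: go to p, push ε → (p, ε, XXXZ)
All input consumed in state p with stack XXXZ.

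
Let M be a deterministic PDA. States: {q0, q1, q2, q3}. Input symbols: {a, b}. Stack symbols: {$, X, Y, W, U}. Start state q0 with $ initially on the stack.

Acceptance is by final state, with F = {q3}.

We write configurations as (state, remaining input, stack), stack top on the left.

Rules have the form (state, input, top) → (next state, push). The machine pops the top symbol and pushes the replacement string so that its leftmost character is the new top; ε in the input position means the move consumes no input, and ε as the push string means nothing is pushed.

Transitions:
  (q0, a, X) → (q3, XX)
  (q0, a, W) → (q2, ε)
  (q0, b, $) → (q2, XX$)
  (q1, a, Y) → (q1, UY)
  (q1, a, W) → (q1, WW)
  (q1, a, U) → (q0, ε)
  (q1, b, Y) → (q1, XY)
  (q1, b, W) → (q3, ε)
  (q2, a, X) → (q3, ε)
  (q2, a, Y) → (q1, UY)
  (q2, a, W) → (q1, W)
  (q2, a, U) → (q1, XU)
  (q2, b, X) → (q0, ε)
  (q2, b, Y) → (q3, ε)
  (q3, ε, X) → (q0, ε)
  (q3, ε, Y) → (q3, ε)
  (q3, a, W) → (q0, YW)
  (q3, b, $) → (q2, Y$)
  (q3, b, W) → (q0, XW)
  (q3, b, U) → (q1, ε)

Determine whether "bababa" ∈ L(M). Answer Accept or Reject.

Accept

(q0, bababa, $)
  read b, top $: go to q2, push XX$ → (q2, ababa, XX$)
  read a, top X: go to q3, push ε → (q3, baba, X$)
  ε-move, top X: go to q0, push ε → (q0, baba, $)
  read b, top $: go to q2, push XX$ → (q2, aba, XX$)
  read a, top X: go to q3, push ε → (q3, ba, X$)
  ε-move, top X: go to q0, push ε → (q0, ba, $)
  read b, top $: go to q2, push XX$ → (q2, a, XX$)
  read a, top X: go to q3, push ε → (q3, ε, X$)
All input consumed; state q3 ∈ F.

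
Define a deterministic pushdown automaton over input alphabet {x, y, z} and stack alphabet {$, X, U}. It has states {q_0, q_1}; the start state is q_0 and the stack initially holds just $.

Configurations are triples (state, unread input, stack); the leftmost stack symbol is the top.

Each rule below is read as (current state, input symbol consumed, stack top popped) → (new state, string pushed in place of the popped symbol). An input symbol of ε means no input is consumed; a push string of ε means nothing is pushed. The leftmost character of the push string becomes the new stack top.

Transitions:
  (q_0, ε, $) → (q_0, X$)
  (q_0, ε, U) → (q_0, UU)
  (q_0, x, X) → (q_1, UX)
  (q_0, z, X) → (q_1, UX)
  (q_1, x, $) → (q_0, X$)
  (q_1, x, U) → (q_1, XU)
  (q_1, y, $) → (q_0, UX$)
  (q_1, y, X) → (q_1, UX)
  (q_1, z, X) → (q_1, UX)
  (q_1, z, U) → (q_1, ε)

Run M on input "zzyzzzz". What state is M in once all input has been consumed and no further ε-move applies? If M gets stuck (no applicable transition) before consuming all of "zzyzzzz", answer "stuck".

(q_0, zzyzzzz, $) ⊢ (q_0, zzyzzzz, X$) ⊢ (q_1, zyzzzz, UX$) ⊢ (q_1, yzzzz, X$) ⊢ (q_1, zzzz, UX$) ⊢ (q_1, zzz, X$) ⊢ (q_1, zz, UX$) ⊢ (q_1, z, X$) ⊢ (q_1, ε, UX$)
All input consumed; M is in state q_1.

q_1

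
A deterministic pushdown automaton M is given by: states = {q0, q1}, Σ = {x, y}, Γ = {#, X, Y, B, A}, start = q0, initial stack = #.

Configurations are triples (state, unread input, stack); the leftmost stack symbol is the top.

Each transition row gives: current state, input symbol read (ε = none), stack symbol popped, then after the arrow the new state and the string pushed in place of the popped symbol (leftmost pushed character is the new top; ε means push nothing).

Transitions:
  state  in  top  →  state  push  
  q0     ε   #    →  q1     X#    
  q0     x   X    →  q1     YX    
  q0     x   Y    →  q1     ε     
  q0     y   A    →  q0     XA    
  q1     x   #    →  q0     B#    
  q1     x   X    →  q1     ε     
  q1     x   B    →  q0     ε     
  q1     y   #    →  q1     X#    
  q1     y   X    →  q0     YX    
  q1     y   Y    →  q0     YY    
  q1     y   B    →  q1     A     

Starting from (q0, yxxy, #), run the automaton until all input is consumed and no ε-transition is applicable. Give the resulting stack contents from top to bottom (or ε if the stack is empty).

(q0, yxxy, #) ⊢ (q1, yxxy, X#) ⊢ (q0, xxy, YX#) ⊢ (q1, xy, X#) ⊢ (q1, y, #) ⊢ (q1, ε, X#)
All input consumed in state q1 with stack X#.

X#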